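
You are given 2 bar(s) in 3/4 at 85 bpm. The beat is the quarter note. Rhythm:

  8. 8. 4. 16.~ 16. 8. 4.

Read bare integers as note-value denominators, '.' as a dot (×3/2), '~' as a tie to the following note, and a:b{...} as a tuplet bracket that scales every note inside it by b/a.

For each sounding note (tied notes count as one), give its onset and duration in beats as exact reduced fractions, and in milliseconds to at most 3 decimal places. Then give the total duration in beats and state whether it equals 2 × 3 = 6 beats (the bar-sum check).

1) 0.0ms=0b +529.412ms=3/4b
2) 529.412ms=3/4b +529.412ms=3/4b
3) 1058.824ms=3/2b +1058.824ms=3/2b
4) 2117.647ms=3b +529.412ms=3/4b
5) 2647.059ms=15/4b +529.412ms=3/4b
6) 3176.471ms=9/2b +1058.824ms=3/2b
Σ=6b of 6 (85bpm 3/4) — PASS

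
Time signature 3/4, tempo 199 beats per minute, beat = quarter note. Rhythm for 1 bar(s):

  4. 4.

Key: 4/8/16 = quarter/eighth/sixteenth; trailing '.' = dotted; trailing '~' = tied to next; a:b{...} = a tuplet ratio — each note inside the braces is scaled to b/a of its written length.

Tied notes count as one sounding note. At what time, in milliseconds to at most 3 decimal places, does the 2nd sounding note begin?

note 2 onset = 3/2b = 452.261ms

1. 0.0ms @ 0 + 452.261ms (3/2)
2. 452.261ms @ 3/2 + 452.261ms (3/2)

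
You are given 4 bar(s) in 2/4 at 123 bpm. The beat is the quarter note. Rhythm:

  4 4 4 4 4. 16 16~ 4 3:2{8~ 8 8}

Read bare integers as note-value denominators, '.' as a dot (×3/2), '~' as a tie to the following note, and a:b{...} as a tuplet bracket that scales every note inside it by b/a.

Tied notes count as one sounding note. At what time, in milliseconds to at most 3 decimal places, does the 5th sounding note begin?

1. 0.0ms @ 0 + 487.805ms (1)
2. 487.805ms @ 1 + 487.805ms (1)
3. 975.61ms @ 2 + 487.805ms (1)
4. 1463.415ms @ 3 + 487.805ms (1)
5. 1951.22ms @ 4 + 731.707ms (3/2)
6. 2682.927ms @ 11/2 + 121.951ms (1/4)
7. 2804.878ms @ 23/4 + 609.756ms (5/4)
8. 3414.634ms @ 7 + 325.203ms (2/3)
9. 3739.837ms @ 23/3 + 162.602ms (1/3)

note 5 onset = 4b = 1951.22ms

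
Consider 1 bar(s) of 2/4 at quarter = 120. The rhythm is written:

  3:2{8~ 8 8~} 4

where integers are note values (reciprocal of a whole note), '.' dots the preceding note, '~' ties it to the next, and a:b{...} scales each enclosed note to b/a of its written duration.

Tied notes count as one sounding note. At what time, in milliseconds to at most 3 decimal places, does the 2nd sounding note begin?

1. 0.0ms @ 0 + 333.333ms (2/3)
2. 333.333ms @ 2/3 + 666.667ms (4/3)

note 2 onset = 2/3b = 333.333ms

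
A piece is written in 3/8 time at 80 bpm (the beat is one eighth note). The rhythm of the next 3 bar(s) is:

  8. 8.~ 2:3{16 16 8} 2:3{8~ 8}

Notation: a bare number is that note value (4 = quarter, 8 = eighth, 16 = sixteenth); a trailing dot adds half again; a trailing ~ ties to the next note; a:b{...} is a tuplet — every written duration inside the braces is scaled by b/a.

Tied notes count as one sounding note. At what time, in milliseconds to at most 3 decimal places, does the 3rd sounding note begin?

1. 0.0ms @ 0 + 1125.0ms (3/2)
2. 1125.0ms @ 3/2 + 1687.5ms (9/4)
3. 2812.5ms @ 15/4 + 562.5ms (3/4)
4. 3375.0ms @ 9/2 + 1125.0ms (3/2)
5. 4500.0ms @ 6 + 2250.0ms (3)

note 3 onset = 15/4b = 2812.5ms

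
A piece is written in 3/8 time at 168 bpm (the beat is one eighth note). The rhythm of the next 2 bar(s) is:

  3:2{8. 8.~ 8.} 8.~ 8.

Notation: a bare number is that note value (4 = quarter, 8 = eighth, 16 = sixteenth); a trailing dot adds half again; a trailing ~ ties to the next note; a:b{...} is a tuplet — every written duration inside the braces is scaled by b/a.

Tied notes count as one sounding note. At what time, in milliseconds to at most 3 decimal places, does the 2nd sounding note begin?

note 2 onset = 1b = 357.143ms

1. 0.0ms @ 0 + 357.143ms (1)
2. 357.143ms @ 1 + 714.286ms (2)
3. 1071.429ms @ 3 + 1071.429ms (3)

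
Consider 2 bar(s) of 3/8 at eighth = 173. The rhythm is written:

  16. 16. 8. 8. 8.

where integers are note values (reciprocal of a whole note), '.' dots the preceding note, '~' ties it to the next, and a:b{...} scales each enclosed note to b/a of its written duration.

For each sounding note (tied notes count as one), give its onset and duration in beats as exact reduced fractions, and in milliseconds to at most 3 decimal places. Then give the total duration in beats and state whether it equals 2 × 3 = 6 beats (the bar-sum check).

1) 0.0ms=0b +260.116ms=3/4b
2) 260.116ms=3/4b +260.116ms=3/4b
3) 520.231ms=3/2b +520.231ms=3/2b
4) 1040.462ms=3b +520.231ms=3/2b
5) 1560.694ms=9/2b +520.231ms=3/2b
Σ=6b of 6 (173bpm 3/8) — PASS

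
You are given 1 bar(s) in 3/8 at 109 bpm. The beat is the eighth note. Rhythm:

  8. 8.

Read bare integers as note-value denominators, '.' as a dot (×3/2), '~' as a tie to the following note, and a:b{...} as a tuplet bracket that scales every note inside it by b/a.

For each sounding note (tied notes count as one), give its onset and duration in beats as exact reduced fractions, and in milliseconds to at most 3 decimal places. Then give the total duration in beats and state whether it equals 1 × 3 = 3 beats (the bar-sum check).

1) 0.0ms=0b +825.688ms=3/2b
2) 825.688ms=3/2b +825.688ms=3/2b
Σ=3b of 3 (109bpm 3/8) — PASS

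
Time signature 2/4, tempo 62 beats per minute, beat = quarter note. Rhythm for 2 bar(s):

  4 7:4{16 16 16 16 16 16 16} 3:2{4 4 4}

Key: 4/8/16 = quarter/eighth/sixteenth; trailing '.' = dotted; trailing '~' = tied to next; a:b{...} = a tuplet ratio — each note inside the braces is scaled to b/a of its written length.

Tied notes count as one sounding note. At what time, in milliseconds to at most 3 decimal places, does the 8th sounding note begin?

1. 0.0ms @ 0 + 967.742ms (1)
2. 967.742ms @ 1 + 138.249ms (1/7)
3. 1105.991ms @ 8/7 + 138.249ms (1/7)
4. 1244.24ms @ 9/7 + 138.249ms (1/7)
5. 1382.488ms @ 10/7 + 138.249ms (1/7)
6. 1520.737ms @ 11/7 + 138.249ms (1/7)
7. 1658.986ms @ 12/7 + 138.249ms (1/7)
8. 1797.235ms @ 13/7 + 138.249ms (1/7)
9. 1935.484ms @ 2 + 645.161ms (2/3)
10. 2580.645ms @ 8/3 + 645.161ms (2/3)
11. 3225.806ms @ 10/3 + 645.161ms (2/3)

note 8 onset = 13/7b = 1797.235ms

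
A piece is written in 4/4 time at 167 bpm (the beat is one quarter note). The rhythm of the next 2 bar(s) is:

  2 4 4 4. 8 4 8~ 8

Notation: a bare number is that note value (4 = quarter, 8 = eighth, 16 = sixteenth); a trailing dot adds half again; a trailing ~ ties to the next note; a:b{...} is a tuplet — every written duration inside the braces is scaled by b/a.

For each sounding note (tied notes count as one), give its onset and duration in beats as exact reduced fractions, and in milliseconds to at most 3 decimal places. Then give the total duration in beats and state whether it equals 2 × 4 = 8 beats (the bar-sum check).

1) 0.0ms=0b +718.563ms=2b
2) 718.563ms=2b +359.281ms=1b
3) 1077.844ms=3b +359.281ms=1b
4) 1437.126ms=4b +538.922ms=3/2b
5) 1976.048ms=11/2b +179.641ms=1/2b
6) 2155.689ms=6b +359.281ms=1b
7) 2514.97ms=7b +359.281ms=1b
Σ=8b of 8 (167bpm 4/4) — PASS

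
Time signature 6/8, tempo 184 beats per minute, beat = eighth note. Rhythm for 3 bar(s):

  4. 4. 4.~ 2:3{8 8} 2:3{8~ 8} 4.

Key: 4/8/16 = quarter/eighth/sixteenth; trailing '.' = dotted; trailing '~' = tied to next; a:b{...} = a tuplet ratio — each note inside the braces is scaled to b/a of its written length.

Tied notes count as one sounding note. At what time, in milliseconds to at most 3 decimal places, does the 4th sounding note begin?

1. 0.0ms @ 0 + 978.261ms (3)
2. 978.261ms @ 3 + 978.261ms (3)
3. 1956.522ms @ 6 + 1467.391ms (9/2)
4. 3423.913ms @ 21/2 + 489.13ms (3/2)
5. 3913.043ms @ 12 + 978.261ms (3)
6. 4891.304ms @ 15 + 978.261ms (3)

note 4 onset = 21/2b = 3423.913ms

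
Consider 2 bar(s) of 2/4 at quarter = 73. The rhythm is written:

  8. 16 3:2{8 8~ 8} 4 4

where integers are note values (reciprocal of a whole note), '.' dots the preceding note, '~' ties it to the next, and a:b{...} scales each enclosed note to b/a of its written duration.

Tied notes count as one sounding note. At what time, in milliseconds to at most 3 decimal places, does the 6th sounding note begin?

1. 0.0ms @ 0 + 616.438ms (3/4)
2. 616.438ms @ 3/4 + 205.479ms (1/4)
3. 821.918ms @ 1 + 273.973ms (1/3)
4. 1095.89ms @ 4/3 + 547.945ms (2/3)
5. 1643.836ms @ 2 + 821.918ms (1)
6. 2465.753ms @ 3 + 821.918ms (1)

note 6 onset = 3b = 2465.753ms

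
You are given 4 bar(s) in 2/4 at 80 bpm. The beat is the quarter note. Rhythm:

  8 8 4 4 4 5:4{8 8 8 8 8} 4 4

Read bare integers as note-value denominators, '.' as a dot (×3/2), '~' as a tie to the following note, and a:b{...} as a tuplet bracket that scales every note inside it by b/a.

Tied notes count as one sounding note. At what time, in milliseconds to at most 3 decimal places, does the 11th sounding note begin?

1. 0.0ms @ 0 + 375.0ms (1/2)
2. 375.0ms @ 1/2 + 375.0ms (1/2)
3. 750.0ms @ 1 + 750.0ms (1)
4. 1500.0ms @ 2 + 750.0ms (1)
5. 2250.0ms @ 3 + 750.0ms (1)
6. 3000.0ms @ 4 + 300.0ms (2/5)
7. 3300.0ms @ 22/5 + 300.0ms (2/5)
8. 3600.0ms @ 24/5 + 300.0ms (2/5)
9. 3900.0ms @ 26/5 + 300.0ms (2/5)
10. 4200.0ms @ 28/5 + 300.0ms (2/5)
11. 4500.0ms @ 6 + 750.0ms (1)
12. 5250.0ms @ 7 + 750.0ms (1)

note 11 onset = 6b = 4500.0ms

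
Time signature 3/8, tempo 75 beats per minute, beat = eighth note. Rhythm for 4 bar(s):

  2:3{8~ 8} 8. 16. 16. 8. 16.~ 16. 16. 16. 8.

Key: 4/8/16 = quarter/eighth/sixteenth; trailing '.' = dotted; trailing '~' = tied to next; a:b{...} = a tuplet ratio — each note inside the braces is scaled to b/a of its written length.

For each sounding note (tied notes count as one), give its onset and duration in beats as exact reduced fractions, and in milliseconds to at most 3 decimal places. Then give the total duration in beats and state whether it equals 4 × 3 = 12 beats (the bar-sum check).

1) 0.0ms=0b +2400.0ms=3b
2) 2400.0ms=3b +1200.0ms=3/2b
3) 3600.0ms=9/2b +600.0ms=3/4b
4) 4200.0ms=21/4b +600.0ms=3/4b
5) 4800.0ms=6b +1200.0ms=3/2b
6) 6000.0ms=15/2b +1200.0ms=3/2b
7) 7200.0ms=9b +600.0ms=3/4b
8) 7800.0ms=39/4b +600.0ms=3/4b
9) 8400.0ms=21/2b +1200.0ms=3/2b
Σ=12b of 12 (75bpm 3/8) — PASS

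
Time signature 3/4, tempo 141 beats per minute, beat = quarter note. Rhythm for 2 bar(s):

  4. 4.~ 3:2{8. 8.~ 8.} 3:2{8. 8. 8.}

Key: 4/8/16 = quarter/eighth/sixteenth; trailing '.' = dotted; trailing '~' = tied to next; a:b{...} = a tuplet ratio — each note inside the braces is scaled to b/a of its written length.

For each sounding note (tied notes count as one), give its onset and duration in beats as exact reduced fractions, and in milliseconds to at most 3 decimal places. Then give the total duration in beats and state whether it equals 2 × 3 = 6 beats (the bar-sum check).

1) 0.0ms=0b +638.298ms=3/2b
2) 638.298ms=3/2b +851.064ms=2b
3) 1489.362ms=7/2b +425.532ms=1b
4) 1914.894ms=9/2b +212.766ms=1/2b
5) 2127.66ms=5b +212.766ms=1/2b
6) 2340.426ms=11/2b +212.766ms=1/2b
Σ=6b of 6 (141bpm 3/4) — PASS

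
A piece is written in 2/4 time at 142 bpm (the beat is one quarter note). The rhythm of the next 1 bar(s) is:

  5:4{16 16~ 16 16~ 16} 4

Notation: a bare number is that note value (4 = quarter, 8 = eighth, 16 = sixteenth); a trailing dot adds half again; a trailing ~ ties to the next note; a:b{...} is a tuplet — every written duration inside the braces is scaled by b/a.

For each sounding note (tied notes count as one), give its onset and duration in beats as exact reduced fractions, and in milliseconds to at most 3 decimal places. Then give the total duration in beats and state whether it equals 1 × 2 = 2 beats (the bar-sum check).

1) 0.0ms=0b +84.507ms=1/5b
2) 84.507ms=1/5b +169.014ms=2/5b
3) 253.521ms=3/5b +169.014ms=2/5b
4) 422.535ms=1b +422.535ms=1b
Σ=2b of 2 (142bpm 2/4) — PASS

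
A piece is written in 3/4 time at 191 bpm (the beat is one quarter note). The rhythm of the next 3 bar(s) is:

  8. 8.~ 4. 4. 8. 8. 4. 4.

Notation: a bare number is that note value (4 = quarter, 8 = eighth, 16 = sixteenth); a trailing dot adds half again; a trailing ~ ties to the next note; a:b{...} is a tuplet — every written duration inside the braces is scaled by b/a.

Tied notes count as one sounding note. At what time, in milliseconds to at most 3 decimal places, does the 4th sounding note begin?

note 4 onset = 9/2b = 1413.613ms

1. 0.0ms @ 0 + 235.602ms (3/4)
2. 235.602ms @ 3/4 + 706.806ms (9/4)
3. 942.408ms @ 3 + 471.204ms (3/2)
4. 1413.613ms @ 9/2 + 235.602ms (3/4)
5. 1649.215ms @ 21/4 + 235.602ms (3/4)
6. 1884.817ms @ 6 + 471.204ms (3/2)
7. 2356.021ms @ 15/2 + 471.204ms (3/2)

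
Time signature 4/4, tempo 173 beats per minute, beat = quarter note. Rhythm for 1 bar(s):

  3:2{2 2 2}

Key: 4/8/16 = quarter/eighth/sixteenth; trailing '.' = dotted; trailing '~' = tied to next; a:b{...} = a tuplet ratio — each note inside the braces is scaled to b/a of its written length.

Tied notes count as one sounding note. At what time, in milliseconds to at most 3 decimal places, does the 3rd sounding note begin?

note 3 onset = 8/3b = 924.855ms

1. 0.0ms @ 0 + 462.428ms (4/3)
2. 462.428ms @ 4/3 + 462.428ms (4/3)
3. 924.855ms @ 8/3 + 462.428ms (4/3)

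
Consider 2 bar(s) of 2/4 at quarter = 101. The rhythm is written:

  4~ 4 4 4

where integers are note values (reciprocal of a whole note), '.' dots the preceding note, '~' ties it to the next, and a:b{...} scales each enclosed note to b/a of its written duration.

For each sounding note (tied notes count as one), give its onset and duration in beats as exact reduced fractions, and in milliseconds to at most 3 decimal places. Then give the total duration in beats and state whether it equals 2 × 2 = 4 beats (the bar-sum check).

1) 0.0ms=0b +1188.119ms=2b
2) 1188.119ms=2b +594.059ms=1b
3) 1782.178ms=3b +594.059ms=1b
Σ=4b of 4 (101bpm 2/4) — PASS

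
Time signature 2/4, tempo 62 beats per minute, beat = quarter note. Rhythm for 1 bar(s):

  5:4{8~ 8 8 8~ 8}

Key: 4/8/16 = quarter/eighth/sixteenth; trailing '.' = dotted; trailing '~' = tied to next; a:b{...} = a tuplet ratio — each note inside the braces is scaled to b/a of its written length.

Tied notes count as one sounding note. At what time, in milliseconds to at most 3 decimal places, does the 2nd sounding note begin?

1. 0.0ms @ 0 + 774.194ms (4/5)
2. 774.194ms @ 4/5 + 387.097ms (2/5)
3. 1161.29ms @ 6/5 + 774.194ms (4/5)

note 2 onset = 4/5b = 774.194ms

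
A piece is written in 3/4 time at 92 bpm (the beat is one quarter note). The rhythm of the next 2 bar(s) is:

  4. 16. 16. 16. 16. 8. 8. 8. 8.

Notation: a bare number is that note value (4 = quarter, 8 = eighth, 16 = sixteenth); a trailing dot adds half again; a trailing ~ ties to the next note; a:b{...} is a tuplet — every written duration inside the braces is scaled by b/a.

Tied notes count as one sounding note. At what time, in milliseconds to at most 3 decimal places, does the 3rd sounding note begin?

1. 0.0ms @ 0 + 978.261ms (3/2)
2. 978.261ms @ 3/2 + 244.565ms (3/8)
3. 1222.826ms @ 15/8 + 244.565ms (3/8)
4. 1467.391ms @ 9/4 + 244.565ms (3/8)
5. 1711.957ms @ 21/8 + 244.565ms (3/8)
6. 1956.522ms @ 3 + 489.13ms (3/4)
7. 2445.652ms @ 15/4 + 489.13ms (3/4)
8. 2934.783ms @ 9/2 + 489.13ms (3/4)
9. 3423.913ms @ 21/4 + 489.13ms (3/4)

note 3 onset = 15/8b = 1222.826ms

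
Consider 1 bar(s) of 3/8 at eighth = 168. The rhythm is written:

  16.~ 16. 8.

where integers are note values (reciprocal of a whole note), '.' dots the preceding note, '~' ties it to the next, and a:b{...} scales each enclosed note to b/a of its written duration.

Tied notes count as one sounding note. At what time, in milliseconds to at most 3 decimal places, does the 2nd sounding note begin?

1. 0.0ms @ 0 + 535.714ms (3/2)
2. 535.714ms @ 3/2 + 535.714ms (3/2)

note 2 onset = 3/2b = 535.714ms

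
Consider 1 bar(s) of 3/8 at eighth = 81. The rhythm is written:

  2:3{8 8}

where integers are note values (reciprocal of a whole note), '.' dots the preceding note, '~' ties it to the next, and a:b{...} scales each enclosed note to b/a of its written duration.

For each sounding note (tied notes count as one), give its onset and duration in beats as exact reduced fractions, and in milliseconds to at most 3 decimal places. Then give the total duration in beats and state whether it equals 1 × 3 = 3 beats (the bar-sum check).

1) 0.0ms=0b +1111.111ms=3/2b
2) 1111.111ms=3/2b +1111.111ms=3/2b
Σ=3b of 3 (81bpm 3/8) — PASS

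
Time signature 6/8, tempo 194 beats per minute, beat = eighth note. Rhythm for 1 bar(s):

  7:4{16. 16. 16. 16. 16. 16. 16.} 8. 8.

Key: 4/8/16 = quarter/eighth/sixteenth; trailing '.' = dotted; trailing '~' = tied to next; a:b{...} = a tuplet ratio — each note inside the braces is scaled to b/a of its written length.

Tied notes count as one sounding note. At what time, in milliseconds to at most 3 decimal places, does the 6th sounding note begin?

1. 0.0ms @ 0 + 132.548ms (3/7)
2. 132.548ms @ 3/7 + 132.548ms (3/7)
3. 265.096ms @ 6/7 + 132.548ms (3/7)
4. 397.644ms @ 9/7 + 132.548ms (3/7)
5. 530.191ms @ 12/7 + 132.548ms (3/7)
6. 662.739ms @ 15/7 + 132.548ms (3/7)
7. 795.287ms @ 18/7 + 132.548ms (3/7)
8. 927.835ms @ 3 + 463.918ms (3/2)
9. 1391.753ms @ 9/2 + 463.918ms (3/2)

note 6 onset = 15/7b = 662.739ms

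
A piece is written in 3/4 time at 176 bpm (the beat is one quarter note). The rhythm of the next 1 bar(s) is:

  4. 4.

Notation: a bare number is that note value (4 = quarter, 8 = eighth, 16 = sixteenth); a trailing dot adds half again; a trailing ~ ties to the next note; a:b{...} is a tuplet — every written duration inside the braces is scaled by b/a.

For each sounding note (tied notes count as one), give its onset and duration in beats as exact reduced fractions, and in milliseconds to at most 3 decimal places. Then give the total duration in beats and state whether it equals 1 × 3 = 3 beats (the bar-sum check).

1) 0.0ms=0b +511.364ms=3/2b
2) 511.364ms=3/2b +511.364ms=3/2b
Σ=3b of 3 (176bpm 3/4) — PASS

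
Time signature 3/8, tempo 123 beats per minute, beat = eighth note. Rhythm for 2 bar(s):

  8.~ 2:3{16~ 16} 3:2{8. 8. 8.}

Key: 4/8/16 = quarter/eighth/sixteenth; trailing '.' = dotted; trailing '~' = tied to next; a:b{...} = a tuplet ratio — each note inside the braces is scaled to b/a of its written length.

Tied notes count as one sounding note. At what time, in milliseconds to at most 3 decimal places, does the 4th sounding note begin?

note 4 onset = 5b = 2439.024ms

1. 0.0ms @ 0 + 1463.415ms (3)
2. 1463.415ms @ 3 + 487.805ms (1)
3. 1951.22ms @ 4 + 487.805ms (1)
4. 2439.024ms @ 5 + 487.805ms (1)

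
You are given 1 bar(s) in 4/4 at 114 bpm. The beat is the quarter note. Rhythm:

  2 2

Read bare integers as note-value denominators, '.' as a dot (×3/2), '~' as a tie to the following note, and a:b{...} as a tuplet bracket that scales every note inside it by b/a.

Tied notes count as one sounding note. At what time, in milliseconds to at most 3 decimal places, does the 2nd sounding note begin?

note 2 onset = 2b = 1052.632ms

1. 0.0ms @ 0 + 1052.632ms (2)
2. 1052.632ms @ 2 + 1052.632ms (2)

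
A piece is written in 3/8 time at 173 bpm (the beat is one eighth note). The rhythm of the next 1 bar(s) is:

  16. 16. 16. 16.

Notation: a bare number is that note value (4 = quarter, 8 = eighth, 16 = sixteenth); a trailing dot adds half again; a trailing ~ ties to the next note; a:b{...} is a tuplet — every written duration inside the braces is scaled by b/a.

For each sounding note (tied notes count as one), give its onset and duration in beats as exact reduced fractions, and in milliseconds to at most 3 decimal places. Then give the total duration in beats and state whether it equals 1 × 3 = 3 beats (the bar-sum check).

1) 0.0ms=0b +260.116ms=3/4b
2) 260.116ms=3/4b +260.116ms=3/4b
3) 520.231ms=3/2b +260.116ms=3/4b
4) 780.347ms=9/4b +260.116ms=3/4b
Σ=3b of 3 (173bpm 3/8) — PASS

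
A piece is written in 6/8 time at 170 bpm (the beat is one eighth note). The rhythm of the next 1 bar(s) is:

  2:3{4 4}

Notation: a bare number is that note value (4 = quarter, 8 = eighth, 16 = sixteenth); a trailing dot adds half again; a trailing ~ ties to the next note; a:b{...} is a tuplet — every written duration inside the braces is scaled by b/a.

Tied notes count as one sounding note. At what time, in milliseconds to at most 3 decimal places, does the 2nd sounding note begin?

note 2 onset = 3b = 1058.824ms

1. 0.0ms @ 0 + 1058.824ms (3)
2. 1058.824ms @ 3 + 1058.824ms (3)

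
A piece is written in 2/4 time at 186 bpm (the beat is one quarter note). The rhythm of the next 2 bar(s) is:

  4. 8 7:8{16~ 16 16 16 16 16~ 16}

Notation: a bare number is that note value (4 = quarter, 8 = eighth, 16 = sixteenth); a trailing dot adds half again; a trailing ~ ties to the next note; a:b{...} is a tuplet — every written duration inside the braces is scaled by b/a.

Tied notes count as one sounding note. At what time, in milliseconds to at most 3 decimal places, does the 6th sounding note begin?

note 6 onset = 22/7b = 1013.825ms

1. 0.0ms @ 0 + 483.871ms (3/2)
2. 483.871ms @ 3/2 + 161.29ms (1/2)
3. 645.161ms @ 2 + 184.332ms (4/7)
4. 829.493ms @ 18/7 + 92.166ms (2/7)
5. 921.659ms @ 20/7 + 92.166ms (2/7)
6. 1013.825ms @ 22/7 + 92.166ms (2/7)
7. 1105.991ms @ 24/7 + 184.332ms (4/7)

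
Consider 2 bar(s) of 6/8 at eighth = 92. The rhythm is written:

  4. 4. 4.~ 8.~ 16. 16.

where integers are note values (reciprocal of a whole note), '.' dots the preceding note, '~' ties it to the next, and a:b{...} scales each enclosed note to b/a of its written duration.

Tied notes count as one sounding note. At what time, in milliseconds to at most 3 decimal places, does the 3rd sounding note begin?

1. 0.0ms @ 0 + 1956.522ms (3)
2. 1956.522ms @ 3 + 1956.522ms (3)
3. 3913.043ms @ 6 + 3423.913ms (21/4)
4. 7336.957ms @ 45/4 + 489.13ms (3/4)

note 3 onset = 6b = 3913.043ms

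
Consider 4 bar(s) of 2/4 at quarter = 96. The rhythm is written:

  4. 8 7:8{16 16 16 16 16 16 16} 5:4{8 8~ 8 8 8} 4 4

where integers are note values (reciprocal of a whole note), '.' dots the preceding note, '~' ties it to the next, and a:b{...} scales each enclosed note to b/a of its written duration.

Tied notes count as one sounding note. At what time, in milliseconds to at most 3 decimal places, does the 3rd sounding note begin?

note 3 onset = 2b = 1250.0ms

1. 0.0ms @ 0 + 937.5ms (3/2)
2. 937.5ms @ 3/2 + 312.5ms (1/2)
3. 1250.0ms @ 2 + 178.571ms (2/7)
4. 1428.571ms @ 16/7 + 178.571ms (2/7)
5. 1607.143ms @ 18/7 + 178.571ms (2/7)
6. 1785.714ms @ 20/7 + 178.571ms (2/7)
7. 1964.286ms @ 22/7 + 178.571ms (2/7)
8. 2142.857ms @ 24/7 + 178.571ms (2/7)
9. 2321.429ms @ 26/7 + 178.571ms (2/7)
10. 2500.0ms @ 4 + 250.0ms (2/5)
11. 2750.0ms @ 22/5 + 500.0ms (4/5)
12. 3250.0ms @ 26/5 + 250.0ms (2/5)
13. 3500.0ms @ 28/5 + 250.0ms (2/5)
14. 3750.0ms @ 6 + 625.0ms (1)
15. 4375.0ms @ 7 + 625.0ms (1)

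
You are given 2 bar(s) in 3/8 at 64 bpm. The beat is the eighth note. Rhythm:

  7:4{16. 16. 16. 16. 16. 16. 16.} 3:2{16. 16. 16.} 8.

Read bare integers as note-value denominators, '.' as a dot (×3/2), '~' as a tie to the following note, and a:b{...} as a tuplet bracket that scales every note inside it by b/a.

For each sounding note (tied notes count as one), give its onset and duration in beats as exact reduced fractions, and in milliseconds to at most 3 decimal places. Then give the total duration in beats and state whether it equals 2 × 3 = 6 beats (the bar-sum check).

1) 0.0ms=0b +401.786ms=3/7b
2) 401.786ms=3/7b +401.786ms=3/7b
3) 803.571ms=6/7b +401.786ms=3/7b
4) 1205.357ms=9/7b +401.786ms=3/7b
5) 1607.143ms=12/7b +401.786ms=3/7b
6) 2008.929ms=15/7b +401.786ms=3/7b
7) 2410.714ms=18/7b +401.786ms=3/7b
8) 2812.5ms=3b +468.75ms=1/2b
9) 3281.25ms=7/2b +468.75ms=1/2b
10) 3750.0ms=4b +468.75ms=1/2b
11) 4218.75ms=9/2b +1406.25ms=3/2b
Σ=6b of 6 (64bpm 3/8) — PASS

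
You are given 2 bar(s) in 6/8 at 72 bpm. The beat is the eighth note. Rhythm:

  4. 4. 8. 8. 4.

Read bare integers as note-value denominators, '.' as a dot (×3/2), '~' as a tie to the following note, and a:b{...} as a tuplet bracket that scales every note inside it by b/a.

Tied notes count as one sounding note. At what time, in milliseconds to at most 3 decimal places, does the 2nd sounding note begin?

1. 0.0ms @ 0 + 2500.0ms (3)
2. 2500.0ms @ 3 + 2500.0ms (3)
3. 5000.0ms @ 6 + 1250.0ms (3/2)
4. 6250.0ms @ 15/2 + 1250.0ms (3/2)
5. 7500.0ms @ 9 + 2500.0ms (3)

note 2 onset = 3b = 2500.0ms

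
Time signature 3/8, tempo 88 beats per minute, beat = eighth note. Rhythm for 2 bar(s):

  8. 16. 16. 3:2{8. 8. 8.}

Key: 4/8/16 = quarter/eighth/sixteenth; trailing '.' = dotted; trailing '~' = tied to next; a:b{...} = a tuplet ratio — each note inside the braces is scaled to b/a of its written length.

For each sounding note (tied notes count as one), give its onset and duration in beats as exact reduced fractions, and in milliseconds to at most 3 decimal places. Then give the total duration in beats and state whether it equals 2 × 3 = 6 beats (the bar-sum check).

1) 0.0ms=0b +1022.727ms=3/2b
2) 1022.727ms=3/2b +511.364ms=3/4b
3) 1534.091ms=9/4b +511.364ms=3/4b
4) 2045.455ms=3b +681.818ms=1b
5) 2727.273ms=4b +681.818ms=1b
6) 3409.091ms=5b +681.818ms=1b
Σ=6b of 6 (88bpm 3/8) — PASS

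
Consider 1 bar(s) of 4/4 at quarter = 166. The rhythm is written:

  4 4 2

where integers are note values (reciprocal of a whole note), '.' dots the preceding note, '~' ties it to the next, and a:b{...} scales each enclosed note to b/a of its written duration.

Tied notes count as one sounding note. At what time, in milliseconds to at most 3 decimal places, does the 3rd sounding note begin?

note 3 onset = 2b = 722.892ms

1. 0.0ms @ 0 + 361.446ms (1)
2. 361.446ms @ 1 + 361.446ms (1)
3. 722.892ms @ 2 + 722.892ms (2)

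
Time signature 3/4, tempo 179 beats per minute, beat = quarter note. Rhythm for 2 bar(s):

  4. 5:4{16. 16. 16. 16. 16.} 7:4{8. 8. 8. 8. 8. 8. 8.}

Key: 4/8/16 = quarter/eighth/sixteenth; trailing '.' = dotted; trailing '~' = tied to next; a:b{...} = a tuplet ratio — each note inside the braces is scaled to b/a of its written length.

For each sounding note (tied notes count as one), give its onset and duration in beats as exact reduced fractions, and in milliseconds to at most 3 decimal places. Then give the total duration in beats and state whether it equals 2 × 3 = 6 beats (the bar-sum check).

1) 0.0ms=0b +502.793ms=3/2b
2) 502.793ms=3/2b +100.559ms=3/10b
3) 603.352ms=9/5b +100.559ms=3/10b
4) 703.911ms=21/10b +100.559ms=3/10b
5) 804.469ms=12/5b +100.559ms=3/10b
6) 905.028ms=27/10b +100.559ms=3/10b
7) 1005.587ms=3b +143.655ms=3/7b
8) 1149.242ms=24/7b +143.655ms=3/7b
9) 1292.897ms=27/7b +143.655ms=3/7b
10) 1436.552ms=30/7b +143.655ms=3/7b
11) 1580.208ms=33/7b +143.655ms=3/7b
12) 1723.863ms=36/7b +143.655ms=3/7b
13) 1867.518ms=39/7b +143.655ms=3/7b
Σ=6b of 6 (179bpm 3/4) — PASS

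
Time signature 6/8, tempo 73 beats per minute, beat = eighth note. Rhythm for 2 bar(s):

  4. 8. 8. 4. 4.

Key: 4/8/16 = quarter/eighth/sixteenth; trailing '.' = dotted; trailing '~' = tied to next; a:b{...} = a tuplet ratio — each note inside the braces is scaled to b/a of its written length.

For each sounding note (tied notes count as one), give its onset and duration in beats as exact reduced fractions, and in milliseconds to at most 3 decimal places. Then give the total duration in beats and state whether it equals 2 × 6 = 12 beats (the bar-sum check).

1) 0.0ms=0b +2465.753ms=3b
2) 2465.753ms=3b +1232.877ms=3/2b
3) 3698.63ms=9/2b +1232.877ms=3/2b
4) 4931.507ms=6b +2465.753ms=3b
5) 7397.26ms=9b +2465.753ms=3b
Σ=12b of 12 (73bpm 6/8) — PASS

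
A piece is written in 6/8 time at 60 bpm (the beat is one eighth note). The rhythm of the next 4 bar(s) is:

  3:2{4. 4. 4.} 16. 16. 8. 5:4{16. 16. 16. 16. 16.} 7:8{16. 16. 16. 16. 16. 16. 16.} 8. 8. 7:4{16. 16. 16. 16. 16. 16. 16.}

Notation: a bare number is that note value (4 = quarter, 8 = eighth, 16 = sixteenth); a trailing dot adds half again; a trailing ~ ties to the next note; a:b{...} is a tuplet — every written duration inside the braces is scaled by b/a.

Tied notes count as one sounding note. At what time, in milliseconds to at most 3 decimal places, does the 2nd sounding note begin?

note 2 onset = 2b = 2000.0ms

1. 0.0ms @ 0 + 2000.0ms (2)
2. 2000.0ms @ 2 + 2000.0ms (2)
3. 4000.0ms @ 4 + 2000.0ms (2)
4. 6000.0ms @ 6 + 750.0ms (3/4)
5. 6750.0ms @ 27/4 + 750.0ms (3/4)
6. 7500.0ms @ 15/2 + 1500.0ms (3/2)
7. 9000.0ms @ 9 + 600.0ms (3/5)
8. 9600.0ms @ 48/5 + 600.0ms (3/5)
9. 10200.0ms @ 51/5 + 600.0ms (3/5)
10. 10800.0ms @ 54/5 + 600.0ms (3/5)
11. 11400.0ms @ 57/5 + 600.0ms (3/5)
12. 12000.0ms @ 12 + 857.143ms (6/7)
13. 12857.143ms @ 90/7 + 857.143ms (6/7)
14. 13714.286ms @ 96/7 + 857.143ms (6/7)
15. 14571.429ms @ 102/7 + 857.143ms (6/7)
16. 15428.571ms @ 108/7 + 857.143ms (6/7)
17. 16285.714ms @ 114/7 + 857.143ms (6/7)
18. 17142.857ms @ 120/7 + 857.143ms (6/7)
19. 18000.0ms @ 18 + 1500.0ms (3/2)
20. 19500.0ms @ 39/2 + 1500.0ms (3/2)
21. 21000.0ms @ 21 + 428.571ms (3/7)
22. 21428.571ms @ 150/7 + 428.571ms (3/7)
23. 21857.143ms @ 153/7 + 428.571ms (3/7)
24. 22285.714ms @ 156/7 + 428.571ms (3/7)
25. 22714.286ms @ 159/7 + 428.571ms (3/7)
26. 23142.857ms @ 162/7 + 428.571ms (3/7)
27. 23571.429ms @ 165/7 + 428.571ms (3/7)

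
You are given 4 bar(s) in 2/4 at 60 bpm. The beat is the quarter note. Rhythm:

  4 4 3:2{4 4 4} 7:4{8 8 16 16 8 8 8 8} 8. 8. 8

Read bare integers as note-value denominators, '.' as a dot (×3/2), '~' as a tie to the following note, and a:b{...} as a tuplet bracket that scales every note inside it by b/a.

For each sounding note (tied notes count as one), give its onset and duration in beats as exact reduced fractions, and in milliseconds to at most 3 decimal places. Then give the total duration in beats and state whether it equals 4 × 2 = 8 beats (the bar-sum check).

1) 0.0ms=0b +1000.0ms=1b
2) 1000.0ms=1b +1000.0ms=1b
3) 2000.0ms=2b +666.667ms=2/3b
4) 2666.667ms=8/3b +666.667ms=2/3b
5) 3333.333ms=10/3b +666.667ms=2/3b
6) 4000.0ms=4b +285.714ms=2/7b
7) 4285.714ms=30/7b +285.714ms=2/7b
8) 4571.429ms=32/7b +142.857ms=1/7b
9) 4714.286ms=33/7b +142.857ms=1/7b
10) 4857.143ms=34/7b +285.714ms=2/7b
11) 5142.857ms=36/7b +285.714ms=2/7b
12) 5428.571ms=38/7b +285.714ms=2/7b
13) 5714.286ms=40/7b +285.714ms=2/7b
14) 6000.0ms=6b +750.0ms=3/4b
15) 6750.0ms=27/4b +750.0ms=3/4b
16) 7500.0ms=15/2b +500.0ms=1/2b
Σ=8b of 8 (60bpm 2/4) — PASS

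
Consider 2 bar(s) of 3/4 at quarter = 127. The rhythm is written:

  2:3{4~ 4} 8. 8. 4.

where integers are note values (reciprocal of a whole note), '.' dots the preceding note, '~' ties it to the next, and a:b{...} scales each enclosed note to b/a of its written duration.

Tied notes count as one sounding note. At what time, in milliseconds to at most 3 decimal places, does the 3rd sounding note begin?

note 3 onset = 15/4b = 1771.654ms

1. 0.0ms @ 0 + 1417.323ms (3)
2. 1417.323ms @ 3 + 354.331ms (3/4)
3. 1771.654ms @ 15/4 + 354.331ms (3/4)
4. 2125.984ms @ 9/2 + 708.661ms (3/2)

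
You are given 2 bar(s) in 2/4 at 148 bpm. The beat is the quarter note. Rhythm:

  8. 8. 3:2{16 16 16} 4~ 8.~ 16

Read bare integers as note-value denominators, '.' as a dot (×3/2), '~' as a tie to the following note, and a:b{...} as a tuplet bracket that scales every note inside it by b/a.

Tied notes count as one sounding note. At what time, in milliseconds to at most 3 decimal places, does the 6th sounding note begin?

note 6 onset = 2b = 810.811ms

1. 0.0ms @ 0 + 304.054ms (3/4)
2. 304.054ms @ 3/4 + 304.054ms (3/4)
3. 608.108ms @ 3/2 + 67.568ms (1/6)
4. 675.676ms @ 5/3 + 67.568ms (1/6)
5. 743.243ms @ 11/6 + 67.568ms (1/6)
6. 810.811ms @ 2 + 810.811ms (2)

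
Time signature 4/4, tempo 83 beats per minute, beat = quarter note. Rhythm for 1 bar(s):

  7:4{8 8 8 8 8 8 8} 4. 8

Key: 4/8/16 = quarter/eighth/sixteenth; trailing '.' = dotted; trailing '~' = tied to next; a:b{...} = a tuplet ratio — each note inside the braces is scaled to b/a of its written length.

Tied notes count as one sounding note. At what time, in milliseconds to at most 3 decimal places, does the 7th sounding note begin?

1. 0.0ms @ 0 + 206.54ms (2/7)
2. 206.54ms @ 2/7 + 206.54ms (2/7)
3. 413.081ms @ 4/7 + 206.54ms (2/7)
4. 619.621ms @ 6/7 + 206.54ms (2/7)
5. 826.162ms @ 8/7 + 206.54ms (2/7)
6. 1032.702ms @ 10/7 + 206.54ms (2/7)
7. 1239.243ms @ 12/7 + 206.54ms (2/7)
8. 1445.783ms @ 2 + 1084.337ms (3/2)
9. 2530.12ms @ 7/2 + 361.446ms (1/2)

note 7 onset = 12/7b = 1239.243ms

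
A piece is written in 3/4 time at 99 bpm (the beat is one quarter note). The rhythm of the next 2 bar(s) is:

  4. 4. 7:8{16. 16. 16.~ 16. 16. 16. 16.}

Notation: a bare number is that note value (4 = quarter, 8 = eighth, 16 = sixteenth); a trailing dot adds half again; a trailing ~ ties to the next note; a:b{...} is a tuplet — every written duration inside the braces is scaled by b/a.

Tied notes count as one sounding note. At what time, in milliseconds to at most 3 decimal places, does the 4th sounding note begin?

note 4 onset = 24/7b = 2077.922ms

1. 0.0ms @ 0 + 909.091ms (3/2)
2. 909.091ms @ 3/2 + 909.091ms (3/2)
3. 1818.182ms @ 3 + 259.74ms (3/7)
4. 2077.922ms @ 24/7 + 259.74ms (3/7)
5. 2337.662ms @ 27/7 + 519.481ms (6/7)
6. 2857.143ms @ 33/7 + 259.74ms (3/7)
7. 3116.883ms @ 36/7 + 259.74ms (3/7)
8. 3376.623ms @ 39/7 + 259.74ms (3/7)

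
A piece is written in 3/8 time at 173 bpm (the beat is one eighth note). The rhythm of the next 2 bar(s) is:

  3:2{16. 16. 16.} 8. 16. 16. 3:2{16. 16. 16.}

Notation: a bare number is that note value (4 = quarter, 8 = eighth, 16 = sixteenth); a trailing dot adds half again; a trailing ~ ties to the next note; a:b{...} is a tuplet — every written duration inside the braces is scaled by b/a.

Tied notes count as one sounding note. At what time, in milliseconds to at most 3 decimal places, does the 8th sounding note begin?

1. 0.0ms @ 0 + 173.41ms (1/2)
2. 173.41ms @ 1/2 + 173.41ms (1/2)
3. 346.821ms @ 1 + 173.41ms (1/2)
4. 520.231ms @ 3/2 + 520.231ms (3/2)
5. 1040.462ms @ 3 + 260.116ms (3/4)
6. 1300.578ms @ 15/4 + 260.116ms (3/4)
7. 1560.694ms @ 9/2 + 173.41ms (1/2)
8. 1734.104ms @ 5 + 173.41ms (1/2)
9. 1907.514ms @ 11/2 + 173.41ms (1/2)

note 8 onset = 5b = 1734.104ms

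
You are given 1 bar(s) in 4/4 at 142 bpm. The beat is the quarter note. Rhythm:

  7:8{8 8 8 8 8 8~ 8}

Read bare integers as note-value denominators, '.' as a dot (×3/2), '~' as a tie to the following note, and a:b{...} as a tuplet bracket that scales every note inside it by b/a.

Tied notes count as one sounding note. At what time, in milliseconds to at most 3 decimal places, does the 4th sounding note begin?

1. 0.0ms @ 0 + 241.449ms (4/7)
2. 241.449ms @ 4/7 + 241.449ms (4/7)
3. 482.897ms @ 8/7 + 241.449ms (4/7)
4. 724.346ms @ 12/7 + 241.449ms (4/7)
5. 965.795ms @ 16/7 + 241.449ms (4/7)
6. 1207.243ms @ 20/7 + 482.897ms (8/7)

note 4 onset = 12/7b = 724.346ms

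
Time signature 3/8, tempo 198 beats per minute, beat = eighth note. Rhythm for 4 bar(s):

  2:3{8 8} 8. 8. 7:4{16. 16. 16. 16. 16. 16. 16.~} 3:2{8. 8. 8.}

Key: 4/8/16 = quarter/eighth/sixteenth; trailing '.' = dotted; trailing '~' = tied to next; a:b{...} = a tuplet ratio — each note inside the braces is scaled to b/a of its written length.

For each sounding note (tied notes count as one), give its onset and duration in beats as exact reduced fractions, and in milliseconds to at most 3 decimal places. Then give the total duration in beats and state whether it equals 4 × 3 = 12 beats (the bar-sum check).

1) 0.0ms=0b +454.545ms=3/2b
2) 454.545ms=3/2b +454.545ms=3/2b
3) 909.091ms=3b +454.545ms=3/2b
4) 1363.636ms=9/2b +454.545ms=3/2b
5) 1818.182ms=6b +129.87ms=3/7b
6) 1948.052ms=45/7b +129.87ms=3/7b
7) 2077.922ms=48/7b +129.87ms=3/7b
8) 2207.792ms=51/7b +129.87ms=3/7b
9) 2337.662ms=54/7b +129.87ms=3/7b
10) 2467.532ms=57/7b +129.87ms=3/7b
11) 2597.403ms=60/7b +432.9ms=10/7b
12) 3030.303ms=10b +303.03ms=1b
13) 3333.333ms=11b +303.03ms=1b
Σ=12b of 12 (198bpm 3/8) — PASS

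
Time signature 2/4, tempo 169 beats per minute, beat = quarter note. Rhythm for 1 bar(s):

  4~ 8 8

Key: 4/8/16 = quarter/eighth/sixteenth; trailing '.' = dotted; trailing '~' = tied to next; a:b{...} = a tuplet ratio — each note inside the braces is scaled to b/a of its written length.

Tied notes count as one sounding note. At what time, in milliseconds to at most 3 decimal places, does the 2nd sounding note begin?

1. 0.0ms @ 0 + 532.544ms (3/2)
2. 532.544ms @ 3/2 + 177.515ms (1/2)

note 2 onset = 3/2b = 532.544ms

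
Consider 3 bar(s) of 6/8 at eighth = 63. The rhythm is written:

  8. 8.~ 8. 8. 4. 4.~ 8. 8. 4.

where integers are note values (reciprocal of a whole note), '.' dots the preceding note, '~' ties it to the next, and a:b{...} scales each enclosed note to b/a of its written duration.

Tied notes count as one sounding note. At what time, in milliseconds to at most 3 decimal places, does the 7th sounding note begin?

note 7 onset = 15b = 14285.714ms

1. 0.0ms @ 0 + 1428.571ms (3/2)
2. 1428.571ms @ 3/2 + 2857.143ms (3)
3. 4285.714ms @ 9/2 + 1428.571ms (3/2)
4. 5714.286ms @ 6 + 2857.143ms (3)
5. 8571.429ms @ 9 + 4285.714ms (9/2)
6. 12857.143ms @ 27/2 + 1428.571ms (3/2)
7. 14285.714ms @ 15 + 2857.143ms (3)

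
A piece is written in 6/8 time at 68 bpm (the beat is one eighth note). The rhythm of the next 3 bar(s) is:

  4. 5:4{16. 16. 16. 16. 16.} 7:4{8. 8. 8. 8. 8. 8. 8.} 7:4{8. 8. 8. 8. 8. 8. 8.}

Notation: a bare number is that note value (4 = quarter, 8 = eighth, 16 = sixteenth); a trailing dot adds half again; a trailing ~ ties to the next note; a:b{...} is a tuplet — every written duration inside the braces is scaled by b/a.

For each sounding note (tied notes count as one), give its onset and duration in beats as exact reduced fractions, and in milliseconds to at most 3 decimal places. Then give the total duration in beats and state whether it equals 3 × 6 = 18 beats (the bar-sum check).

1) 0.0ms=0b +2647.059ms=3b
2) 2647.059ms=3b +529.412ms=3/5b
3) 3176.471ms=18/5b +529.412ms=3/5b
4) 3705.882ms=21/5b +529.412ms=3/5b
5) 4235.294ms=24/5b +529.412ms=3/5b
6) 4764.706ms=27/5b +529.412ms=3/5b
7) 5294.118ms=6b +756.303ms=6/7b
8) 6050.42ms=48/7b +756.303ms=6/7b
9) 6806.723ms=54/7b +756.303ms=6/7b
10) 7563.025ms=60/7b +756.303ms=6/7b
11) 8319.328ms=66/7b +756.303ms=6/7b
12) 9075.63ms=72/7b +756.303ms=6/7b
13) 9831.933ms=78/7b +756.303ms=6/7b
14) 10588.235ms=12b +756.303ms=6/7b
15) 11344.538ms=90/7b +756.303ms=6/7b
16) 12100.84ms=96/7b +756.303ms=6/7b
17) 12857.143ms=102/7b +756.303ms=6/7b
18) 13613.445ms=108/7b +756.303ms=6/7b
19) 14369.748ms=114/7b +756.303ms=6/7b
20) 15126.05ms=120/7b +756.303ms=6/7b
Σ=18b of 18 (68bpm 6/8) — PASS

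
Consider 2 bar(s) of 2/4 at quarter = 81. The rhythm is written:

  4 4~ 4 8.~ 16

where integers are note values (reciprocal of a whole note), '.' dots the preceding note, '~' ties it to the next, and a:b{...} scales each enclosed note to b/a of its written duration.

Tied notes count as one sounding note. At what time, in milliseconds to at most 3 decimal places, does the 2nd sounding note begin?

note 2 onset = 1b = 740.741ms

1. 0.0ms @ 0 + 740.741ms (1)
2. 740.741ms @ 1 + 1481.481ms (2)
3. 2222.222ms @ 3 + 740.741ms (1)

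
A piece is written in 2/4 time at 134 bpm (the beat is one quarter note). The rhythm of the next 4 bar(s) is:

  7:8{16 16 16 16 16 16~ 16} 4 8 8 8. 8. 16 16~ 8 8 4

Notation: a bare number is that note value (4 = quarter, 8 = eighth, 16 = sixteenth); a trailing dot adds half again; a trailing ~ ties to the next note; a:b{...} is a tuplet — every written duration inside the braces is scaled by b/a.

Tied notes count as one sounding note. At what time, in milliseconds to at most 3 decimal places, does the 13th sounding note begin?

note 13 onset = 23/4b = 2574.627ms

1. 0.0ms @ 0 + 127.932ms (2/7)
2. 127.932ms @ 2/7 + 127.932ms (2/7)
3. 255.864ms @ 4/7 + 127.932ms (2/7)
4. 383.795ms @ 6/7 + 127.932ms (2/7)
5. 511.727ms @ 8/7 + 127.932ms (2/7)
6. 639.659ms @ 10/7 + 255.864ms (4/7)
7. 895.522ms @ 2 + 447.761ms (1)
8. 1343.284ms @ 3 + 223.881ms (1/2)
9. 1567.164ms @ 7/2 + 223.881ms (1/2)
10. 1791.045ms @ 4 + 335.821ms (3/4)
11. 2126.866ms @ 19/4 + 335.821ms (3/4)
12. 2462.687ms @ 11/2 + 111.94ms (1/4)
13. 2574.627ms @ 23/4 + 335.821ms (3/4)
14. 2910.448ms @ 13/2 + 223.881ms (1/2)
15. 3134.328ms @ 7 + 447.761ms (1)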